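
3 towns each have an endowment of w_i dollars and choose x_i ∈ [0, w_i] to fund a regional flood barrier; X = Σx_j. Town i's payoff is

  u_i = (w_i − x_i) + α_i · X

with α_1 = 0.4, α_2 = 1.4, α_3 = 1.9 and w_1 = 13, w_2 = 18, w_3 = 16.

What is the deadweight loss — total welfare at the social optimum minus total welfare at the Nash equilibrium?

∂u_i/∂x_i = α_i − 1, so town i contributes w_i if α_i > 1, else 0.
α_i > 1 for i ∈ {2, 3}; NE contributions (0, 18, 16), X = 34.
W^NE = Σw_i − X^NE + (Σα_i)·X^NE = 47 + 2.7·34 = 138.8.
Planner: ∂(Σu_j)/∂x_i = Σα_j − 1 = 2.7 > 0, so everyone contributes w_i; X^SO = 47, W^SO = 47 + 2.7·47 = 173.9.
Deadweight loss = 35.1.

35.1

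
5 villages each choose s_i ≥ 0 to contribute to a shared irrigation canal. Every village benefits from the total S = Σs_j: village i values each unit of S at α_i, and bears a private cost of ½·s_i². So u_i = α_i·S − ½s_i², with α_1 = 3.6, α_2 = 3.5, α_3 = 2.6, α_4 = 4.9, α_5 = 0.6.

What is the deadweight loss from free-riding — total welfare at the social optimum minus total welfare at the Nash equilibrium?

374.73

Village i's FOC: ∂u_i/∂s_i = α_i − s_i = 0, so s_i* = α_i.
NE contributions = (3.6, 3.5, 2.6, 4.9, 0.6); S = 15.2.
W^NE = (Σα)·S − ½Σα_i² = 15.2² − ½·56.34 = 202.87.
Planner sets s_i = Σα_j = 15.2 for every i, so S^SO = 5·15.2 = 76.
W^SO = (Σα)·S^SO − ½·5·(Σα)² = (5/2)·15.2² = 577.6.
Deadweight loss = W^SO − W^NE = 374.73.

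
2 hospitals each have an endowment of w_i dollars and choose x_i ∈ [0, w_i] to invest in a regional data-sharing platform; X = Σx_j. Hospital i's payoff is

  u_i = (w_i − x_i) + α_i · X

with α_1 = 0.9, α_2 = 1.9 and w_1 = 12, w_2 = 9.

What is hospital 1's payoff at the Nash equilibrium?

∂u_i/∂x_i = α_i − 1, so hospital i contributes w_i if α_i > 1, else 0.
α_i > 1 for i ∈ {2}; NE contributions (0, 9), X = 9.
u_1 = (12 − 0) + 0.9·9 = 20.1.

20.1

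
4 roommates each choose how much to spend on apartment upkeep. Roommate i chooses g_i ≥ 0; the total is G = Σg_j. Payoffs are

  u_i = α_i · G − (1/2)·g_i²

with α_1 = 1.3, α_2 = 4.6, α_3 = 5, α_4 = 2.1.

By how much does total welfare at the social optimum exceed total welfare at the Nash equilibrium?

195.13

Roommate i's FOC: ∂u_i/∂g_i = α_i − g_i = 0, so g_i* = α_i.
NE contributions = (1.3, 4.6, 5, 2.1); G = 13.
W^NE = (Σα)·G − ½Σα_i² = 13² − ½·52.26 = 142.87.
Planner sets g_i = Σα_j = 13 for every i, so G^SO = 4·13 = 52.
W^SO = (Σα)·G^SO − ½·4·(Σα)² = (4/2)·13² = 338.
Deadweight loss = W^SO − W^NE = 195.13.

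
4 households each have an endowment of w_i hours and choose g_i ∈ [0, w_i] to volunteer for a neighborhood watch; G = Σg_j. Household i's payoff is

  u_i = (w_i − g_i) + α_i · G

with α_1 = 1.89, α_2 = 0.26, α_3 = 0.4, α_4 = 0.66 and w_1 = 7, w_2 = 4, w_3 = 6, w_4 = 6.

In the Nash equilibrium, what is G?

∂u_i/∂g_i = α_i − 1, so household i contributes w_i if α_i > 1, else 0.
α_i > 1 for i ∈ {1}; NE contributions (7, 0, 0, 0), G = 7.

7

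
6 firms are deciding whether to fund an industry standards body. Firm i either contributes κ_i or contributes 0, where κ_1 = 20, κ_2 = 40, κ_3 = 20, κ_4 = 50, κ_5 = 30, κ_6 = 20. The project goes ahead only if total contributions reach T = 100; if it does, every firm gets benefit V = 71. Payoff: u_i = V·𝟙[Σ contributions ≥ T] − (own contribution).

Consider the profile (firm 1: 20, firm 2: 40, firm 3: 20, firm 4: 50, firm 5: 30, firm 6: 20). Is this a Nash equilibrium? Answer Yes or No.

No

Total = 180 ≥ 100: provided.
Firm 1 (pledges 20, payoff 51): dropping to 0 → total 160, payoff 71. Profitable deviation.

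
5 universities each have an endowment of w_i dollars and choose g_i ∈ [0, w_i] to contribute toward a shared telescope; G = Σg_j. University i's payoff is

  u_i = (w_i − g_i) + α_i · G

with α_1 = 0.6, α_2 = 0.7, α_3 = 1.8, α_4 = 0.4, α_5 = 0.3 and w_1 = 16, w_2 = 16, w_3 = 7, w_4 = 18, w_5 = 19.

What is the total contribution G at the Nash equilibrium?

∂u_i/∂g_i = α_i − 1, so university i contributes w_i if α_i > 1, else 0.
α_i > 1 for i ∈ {3}; NE contributions (0, 0, 7, 0, 0), G = 7.

7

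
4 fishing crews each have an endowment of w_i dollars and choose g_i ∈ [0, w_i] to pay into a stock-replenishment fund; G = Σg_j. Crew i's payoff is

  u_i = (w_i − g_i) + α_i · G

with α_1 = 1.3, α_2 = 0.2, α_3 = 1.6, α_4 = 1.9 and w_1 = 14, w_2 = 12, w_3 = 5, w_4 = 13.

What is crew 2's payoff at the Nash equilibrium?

18.4

∂u_i/∂g_i = α_i − 1, so crew i contributes w_i if α_i > 1, else 0.
α_i > 1 for i ∈ {1, 3, 4}; NE contributions (14, 0, 5, 13), G = 32.
u_2 = (12 − 0) + 0.2·32 = 18.4.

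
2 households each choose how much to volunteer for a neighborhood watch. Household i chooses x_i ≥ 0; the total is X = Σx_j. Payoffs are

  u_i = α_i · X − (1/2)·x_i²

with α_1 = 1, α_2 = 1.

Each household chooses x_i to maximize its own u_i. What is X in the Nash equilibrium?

Household i's FOC: ∂u_i/∂x_i = α_i − x_i = 0, so x_i* = α_i.
NE contributions = (1, 1); X = 2.

2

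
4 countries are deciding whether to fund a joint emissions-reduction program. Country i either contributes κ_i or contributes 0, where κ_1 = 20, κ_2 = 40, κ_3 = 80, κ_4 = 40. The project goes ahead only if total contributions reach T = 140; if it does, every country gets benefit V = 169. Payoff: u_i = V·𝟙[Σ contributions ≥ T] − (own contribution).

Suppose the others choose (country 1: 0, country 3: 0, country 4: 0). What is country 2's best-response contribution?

Others' total = 0. Even contributing 40 gives 40 < 140: no benefit either way.
Best response: 0.

0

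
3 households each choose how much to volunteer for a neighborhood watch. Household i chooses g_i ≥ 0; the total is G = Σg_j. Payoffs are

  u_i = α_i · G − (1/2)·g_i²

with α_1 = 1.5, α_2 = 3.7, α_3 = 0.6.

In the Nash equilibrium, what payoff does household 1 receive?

Household i's FOC: ∂u_i/∂g_i = α_i − g_i = 0, so g_i* = α_i.
NE contributions = (1.5, 3.7, 0.6); G = 5.8.
u_1 = α_1·G − ½·(g_1)² = 1.5·5.8 − ½·1.5² = 7.575.

7.575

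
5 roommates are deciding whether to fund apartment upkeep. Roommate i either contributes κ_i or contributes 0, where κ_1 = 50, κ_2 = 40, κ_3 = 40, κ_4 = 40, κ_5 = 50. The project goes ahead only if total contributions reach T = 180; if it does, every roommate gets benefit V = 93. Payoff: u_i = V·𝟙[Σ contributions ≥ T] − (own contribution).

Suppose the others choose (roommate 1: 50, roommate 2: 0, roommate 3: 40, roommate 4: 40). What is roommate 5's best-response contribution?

Others' total = 130. Contributing 50 brings total to 180 ≥ 180: gain V − κ_5 = 43.
Best response: 50.

50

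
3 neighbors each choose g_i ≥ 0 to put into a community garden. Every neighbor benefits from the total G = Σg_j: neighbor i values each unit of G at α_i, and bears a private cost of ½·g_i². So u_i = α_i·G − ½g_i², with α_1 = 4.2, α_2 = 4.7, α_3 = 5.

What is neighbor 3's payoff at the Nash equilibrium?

Neighbor i's FOC: ∂u_i/∂g_i = α_i − g_i = 0, so g_i* = α_i.
NE contributions = (4.2, 4.7, 5); G = 13.9.
u_3 = α_3·G − ½·(g_3)² = 5·13.9 − ½·5² = 57.

57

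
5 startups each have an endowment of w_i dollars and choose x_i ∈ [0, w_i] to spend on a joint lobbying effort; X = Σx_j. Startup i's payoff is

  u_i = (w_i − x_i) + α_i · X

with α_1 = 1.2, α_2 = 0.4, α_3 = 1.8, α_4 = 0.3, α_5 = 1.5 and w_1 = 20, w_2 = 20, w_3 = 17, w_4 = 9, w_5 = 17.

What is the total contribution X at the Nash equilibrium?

∂u_i/∂x_i = α_i − 1, so startup i contributes w_i if α_i > 1, else 0.
α_i > 1 for i ∈ {1, 3, 5}; NE contributions (20, 0, 17, 0, 17), X = 54.

54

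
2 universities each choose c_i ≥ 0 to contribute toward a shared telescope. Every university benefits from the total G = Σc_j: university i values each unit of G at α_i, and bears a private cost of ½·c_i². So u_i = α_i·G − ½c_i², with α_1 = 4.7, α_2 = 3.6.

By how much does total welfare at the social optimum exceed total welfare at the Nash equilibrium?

University i's FOC: ∂u_i/∂c_i = α_i − c_i = 0, so c_i* = α_i.
NE contributions = (4.7, 3.6); G = 8.3.
W^NE = (Σα)·G − ½Σα_i² = 8.3² − ½·35.05 = 51.365.
Planner sets c_i = Σα_j = 8.3 for every i, so G^SO = 2·8.3 = 16.6.
W^SO = (Σα)·G^SO − ½·2·(Σα)² = (2/2)·8.3² = 68.89.
Deadweight loss = W^SO − W^NE = 17.525.

17.525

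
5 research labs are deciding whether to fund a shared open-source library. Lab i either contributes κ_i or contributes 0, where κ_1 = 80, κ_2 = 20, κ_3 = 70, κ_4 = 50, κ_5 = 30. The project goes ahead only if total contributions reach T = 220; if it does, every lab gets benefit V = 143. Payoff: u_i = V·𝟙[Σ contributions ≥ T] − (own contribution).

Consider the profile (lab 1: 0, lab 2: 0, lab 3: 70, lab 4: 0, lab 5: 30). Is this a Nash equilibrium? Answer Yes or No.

No

Total = 100 < 220: not provided.
Lab 1 (pledges 0, payoff 0): pledging 80 → total 180, payoff -80. No gain.
Lab 2 (pledges 0, payoff 0): pledging 20 → total 120, payoff -20. No gain.
Lab 3 (pledges 70, payoff -70): dropping to 0 → total 30, payoff 0. Profitable deviation.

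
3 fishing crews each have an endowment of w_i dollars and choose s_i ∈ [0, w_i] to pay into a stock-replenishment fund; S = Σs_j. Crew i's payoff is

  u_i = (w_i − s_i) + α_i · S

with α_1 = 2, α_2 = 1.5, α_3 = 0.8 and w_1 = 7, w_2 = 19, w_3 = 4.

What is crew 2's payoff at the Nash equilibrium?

∂u_i/∂s_i = α_i − 1, so crew i contributes w_i if α_i > 1, else 0.
α_i > 1 for i ∈ {1, 2}; NE contributions (7, 19, 0), S = 26.
u_2 = (19 − 19) + 1.5·26 = 39.

39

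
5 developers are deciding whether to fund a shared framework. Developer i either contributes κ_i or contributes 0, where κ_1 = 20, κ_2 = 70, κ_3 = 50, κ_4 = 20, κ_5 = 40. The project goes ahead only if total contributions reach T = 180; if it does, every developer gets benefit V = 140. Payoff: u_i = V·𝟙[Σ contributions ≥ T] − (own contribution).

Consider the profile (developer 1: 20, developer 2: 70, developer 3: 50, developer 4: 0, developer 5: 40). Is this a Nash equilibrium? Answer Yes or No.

Yes

Total = 180 ≥ 180: provided.
Developer 1 (pledges 20, payoff 120): dropping to 0 → total 160, payoff 0. No gain.
Developer 2 (pledges 70, payoff 70): dropping to 0 → total 110, payoff 0. No gain.
Developer 3 (pledges 50, payoff 90): dropping to 0 → total 130, payoff 0. No gain.
Developer 4 (pledges 0, payoff 140): pledging 20 → total 200, payoff 120. No gain.
Developer 5 (pledges 40, payoff 100): dropping to 0 → total 140, payoff 0. No gain.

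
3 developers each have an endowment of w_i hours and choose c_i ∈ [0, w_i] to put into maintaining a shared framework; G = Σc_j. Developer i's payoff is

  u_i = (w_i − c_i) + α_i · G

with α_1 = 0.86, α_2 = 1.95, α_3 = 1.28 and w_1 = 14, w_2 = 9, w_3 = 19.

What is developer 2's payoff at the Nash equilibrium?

54.6

∂u_i/∂c_i = α_i − 1, so developer i contributes w_i if α_i > 1, else 0.
α_i > 1 for i ∈ {2, 3}; NE contributions (0, 9, 19), G = 28.
u_2 = (9 − 9) + 1.95·28 = 54.6.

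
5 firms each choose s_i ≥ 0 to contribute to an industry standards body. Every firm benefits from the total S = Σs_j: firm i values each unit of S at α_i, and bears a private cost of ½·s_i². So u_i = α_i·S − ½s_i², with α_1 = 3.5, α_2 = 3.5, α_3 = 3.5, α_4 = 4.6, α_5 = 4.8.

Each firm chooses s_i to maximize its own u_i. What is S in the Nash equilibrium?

Firm i's FOC: ∂u_i/∂s_i = α_i − s_i = 0, so s_i* = α_i.
NE contributions = (3.5, 3.5, 3.5, 4.6, 4.8); S = 19.9.

19.9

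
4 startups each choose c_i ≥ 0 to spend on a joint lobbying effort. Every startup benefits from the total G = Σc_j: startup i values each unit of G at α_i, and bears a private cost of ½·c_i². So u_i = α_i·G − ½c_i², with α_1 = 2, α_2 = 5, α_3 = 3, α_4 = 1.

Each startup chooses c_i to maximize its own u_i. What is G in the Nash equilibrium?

Startup i's FOC: ∂u_i/∂c_i = α_i − c_i = 0, so c_i* = α_i.
NE contributions = (2, 5, 3, 1); G = 11.

11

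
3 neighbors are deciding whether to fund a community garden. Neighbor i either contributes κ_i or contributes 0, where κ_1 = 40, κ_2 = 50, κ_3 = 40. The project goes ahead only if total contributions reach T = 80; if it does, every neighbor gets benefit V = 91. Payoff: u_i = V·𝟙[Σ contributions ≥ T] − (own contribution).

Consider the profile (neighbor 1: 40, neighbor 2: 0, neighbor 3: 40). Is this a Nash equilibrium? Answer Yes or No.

Total = 80 ≥ 80: provided.
Neighbor 1 (pledges 40, payoff 51): dropping to 0 → total 40, payoff 0. No gain.
Neighbor 2 (pledges 0, payoff 91): pledging 50 → total 130, payoff 41. No gain.
Neighbor 3 (pledges 40, payoff 51): dropping to 0 → total 40, payoff 0. No gain.

Yes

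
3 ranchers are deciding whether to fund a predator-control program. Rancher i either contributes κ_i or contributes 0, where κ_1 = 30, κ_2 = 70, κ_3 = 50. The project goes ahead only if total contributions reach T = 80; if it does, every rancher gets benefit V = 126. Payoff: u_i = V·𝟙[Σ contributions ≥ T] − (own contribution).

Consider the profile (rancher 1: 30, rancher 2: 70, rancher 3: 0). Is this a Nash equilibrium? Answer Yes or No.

Total = 100 ≥ 80: provided.
Rancher 1 (pledges 30, payoff 96): dropping to 0 → total 70, payoff 0. No gain.
Rancher 2 (pledges 70, payoff 56): dropping to 0 → total 30, payoff 0. No gain.
Rancher 3 (pledges 0, payoff 126): pledging 50 → total 150, payoff 76. No gain.

Yes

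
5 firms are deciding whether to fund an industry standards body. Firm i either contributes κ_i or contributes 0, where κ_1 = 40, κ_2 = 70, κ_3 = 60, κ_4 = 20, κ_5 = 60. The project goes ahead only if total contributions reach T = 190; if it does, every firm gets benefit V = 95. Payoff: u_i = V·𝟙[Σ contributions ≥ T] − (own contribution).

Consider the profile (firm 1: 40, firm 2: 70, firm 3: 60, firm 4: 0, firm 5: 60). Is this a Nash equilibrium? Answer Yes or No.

Total = 230 ≥ 190: provided.
Firm 1 (pledges 40, payoff 55): dropping to 0 → total 190, payoff 95. Profitable deviation.

No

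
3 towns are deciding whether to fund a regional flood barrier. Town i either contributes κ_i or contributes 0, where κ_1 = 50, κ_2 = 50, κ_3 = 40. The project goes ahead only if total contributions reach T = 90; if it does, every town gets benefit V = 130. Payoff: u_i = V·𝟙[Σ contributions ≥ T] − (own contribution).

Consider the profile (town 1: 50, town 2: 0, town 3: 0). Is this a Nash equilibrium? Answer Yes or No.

Total = 50 < 90: not provided.
Town 1 (pledges 50, payoff -50): dropping to 0 → total 0, payoff 0. Profitable deviation.

No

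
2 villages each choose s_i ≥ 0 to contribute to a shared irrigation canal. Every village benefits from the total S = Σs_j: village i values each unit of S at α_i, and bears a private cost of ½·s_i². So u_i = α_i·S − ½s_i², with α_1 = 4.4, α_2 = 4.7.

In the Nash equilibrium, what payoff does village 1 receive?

30.36

Village i's FOC: ∂u_i/∂s_i = α_i − s_i = 0, so s_i* = α_i.
NE contributions = (4.4, 4.7); S = 9.1.
u_1 = α_1·S − ½·(s_1)² = 4.4·9.1 − ½·4.4² = 30.36.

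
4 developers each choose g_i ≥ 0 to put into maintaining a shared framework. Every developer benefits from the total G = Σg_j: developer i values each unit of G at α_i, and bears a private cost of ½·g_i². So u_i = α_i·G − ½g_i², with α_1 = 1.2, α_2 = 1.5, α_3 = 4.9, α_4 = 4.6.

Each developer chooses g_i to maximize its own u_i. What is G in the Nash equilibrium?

Developer i's FOC: ∂u_i/∂g_i = α_i − g_i = 0, so g_i* = α_i.
NE contributions = (1.2, 1.5, 4.9, 4.6); G = 12.2.

12.2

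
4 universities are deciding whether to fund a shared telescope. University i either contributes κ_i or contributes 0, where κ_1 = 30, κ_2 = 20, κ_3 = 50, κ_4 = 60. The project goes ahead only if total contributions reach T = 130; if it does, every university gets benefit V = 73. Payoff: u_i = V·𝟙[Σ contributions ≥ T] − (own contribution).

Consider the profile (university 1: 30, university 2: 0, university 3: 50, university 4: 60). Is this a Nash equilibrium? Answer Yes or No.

Yes

Total = 140 ≥ 130: provided.
University 1 (pledges 30, payoff 43): dropping to 0 → total 110, payoff 0. No gain.
University 2 (pledges 0, payoff 73): pledging 20 → total 160, payoff 53. No gain.
University 3 (pledges 50, payoff 23): dropping to 0 → total 90, payoff 0. No gain.
University 4 (pledges 60, payoff 13): dropping to 0 → total 80, payoff 0. No gain.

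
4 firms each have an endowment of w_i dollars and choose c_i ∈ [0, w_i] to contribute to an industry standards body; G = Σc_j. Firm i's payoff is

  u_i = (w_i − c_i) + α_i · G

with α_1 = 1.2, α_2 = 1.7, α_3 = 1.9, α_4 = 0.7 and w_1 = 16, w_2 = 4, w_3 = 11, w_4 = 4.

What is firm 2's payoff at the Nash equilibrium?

52.7

∂u_i/∂c_i = α_i − 1, so firm i contributes w_i if α_i > 1, else 0.
α_i > 1 for i ∈ {1, 2, 3}; NE contributions (16, 4, 11, 0), G = 31.
u_2 = (4 − 4) + 1.7·31 = 52.7.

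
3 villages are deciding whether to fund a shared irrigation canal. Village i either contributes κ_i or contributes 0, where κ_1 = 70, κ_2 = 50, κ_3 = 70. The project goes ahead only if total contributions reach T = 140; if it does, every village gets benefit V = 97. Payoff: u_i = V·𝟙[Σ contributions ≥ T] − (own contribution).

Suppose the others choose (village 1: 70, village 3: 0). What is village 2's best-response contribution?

Others' total = 70. Even contributing 50 gives 120 < 140: no benefit either way.
Best response: 0.

0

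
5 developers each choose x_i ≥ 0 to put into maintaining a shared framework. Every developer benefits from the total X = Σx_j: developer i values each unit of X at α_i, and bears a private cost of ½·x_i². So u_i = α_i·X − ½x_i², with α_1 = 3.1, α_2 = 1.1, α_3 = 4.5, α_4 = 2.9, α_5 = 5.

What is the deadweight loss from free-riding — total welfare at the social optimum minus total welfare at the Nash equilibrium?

445.58

Developer i's FOC: ∂u_i/∂x_i = α_i − x_i = 0, so x_i* = α_i.
NE contributions = (3.1, 1.1, 4.5, 2.9, 5); X = 16.6.
W^NE = (Σα)·X − ½Σα_i² = 16.6² − ½·64.48 = 243.32.
Planner sets x_i = Σα_j = 16.6 for every i, so X^SO = 5·16.6 = 83.
W^SO = (Σα)·X^SO − ½·5·(Σα)² = (5/2)·16.6² = 688.9.
Deadweight loss = W^SO − W^NE = 445.58.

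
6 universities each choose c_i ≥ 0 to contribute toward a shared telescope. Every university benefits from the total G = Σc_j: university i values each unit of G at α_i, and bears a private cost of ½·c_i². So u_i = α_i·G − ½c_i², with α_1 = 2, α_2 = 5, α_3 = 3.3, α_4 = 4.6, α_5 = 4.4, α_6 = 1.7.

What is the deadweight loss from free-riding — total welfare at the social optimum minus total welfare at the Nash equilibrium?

University i's FOC: ∂u_i/∂c_i = α_i − c_i = 0, so c_i* = α_i.
NE contributions = (2, 5, 3.3, 4.6, 4.4, 1.7); G = 21.
W^NE = (Σα)·G − ½Σα_i² = 21² − ½·83.3 = 399.35.
Planner sets c_i = Σα_j = 21 for every i, so G^SO = 6·21 = 126.
W^SO = (Σα)·G^SO − ½·6·(Σα)² = (6/2)·21² = 1323.
Deadweight loss = W^SO − W^NE = 923.65.

923.65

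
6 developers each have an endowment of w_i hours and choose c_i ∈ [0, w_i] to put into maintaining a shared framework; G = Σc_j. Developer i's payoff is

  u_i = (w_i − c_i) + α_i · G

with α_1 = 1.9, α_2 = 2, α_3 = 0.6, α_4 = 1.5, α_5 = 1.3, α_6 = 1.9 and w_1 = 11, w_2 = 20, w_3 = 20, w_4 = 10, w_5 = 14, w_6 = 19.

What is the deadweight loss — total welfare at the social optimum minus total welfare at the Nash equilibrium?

∂u_i/∂c_i = α_i − 1, so developer i contributes w_i if α_i > 1, else 0.
α_i > 1 for i ∈ {1, 2, 4, 5, 6}; NE contributions (11, 20, 0, 10, 14, 19), G = 74.
W^NE = Σw_i − G^NE + (Σα_i)·G^NE = 94 + 8.2·74 = 700.8.
Planner: ∂(Σu_j)/∂c_i = Σα_j − 1 = 8.2 > 0, so everyone contributes w_i; G^SO = 94, W^SO = 94 + 8.2·94 = 864.8.
Deadweight loss = 164.

164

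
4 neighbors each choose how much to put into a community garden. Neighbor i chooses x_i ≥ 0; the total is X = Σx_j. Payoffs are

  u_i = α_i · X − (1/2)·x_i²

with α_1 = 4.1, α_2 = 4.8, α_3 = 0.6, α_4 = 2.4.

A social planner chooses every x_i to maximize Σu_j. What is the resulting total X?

Planner FOC: ∂(Σu_j)/∂x_i = (Σα_j) − x_i = 0, so x_i^SO = Σα_j = 11.9 for every i; X^SO = 47.6.

47.6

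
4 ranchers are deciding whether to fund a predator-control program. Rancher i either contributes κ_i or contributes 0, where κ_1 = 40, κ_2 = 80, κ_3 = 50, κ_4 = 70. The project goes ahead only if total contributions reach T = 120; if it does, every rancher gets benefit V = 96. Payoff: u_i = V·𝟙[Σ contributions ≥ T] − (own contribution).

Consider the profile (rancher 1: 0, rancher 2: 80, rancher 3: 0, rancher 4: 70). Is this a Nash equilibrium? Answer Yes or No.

Yes

Total = 150 ≥ 120: provided.
Rancher 1 (pledges 0, payoff 96): pledging 40 → total 190, payoff 56. No gain.
Rancher 2 (pledges 80, payoff 16): dropping to 0 → total 70, payoff 0. No gain.
Rancher 3 (pledges 0, payoff 96): pledging 50 → total 200, payoff 46. No gain.
Rancher 4 (pledges 70, payoff 26): dropping to 0 → total 80, payoff 0. No gain.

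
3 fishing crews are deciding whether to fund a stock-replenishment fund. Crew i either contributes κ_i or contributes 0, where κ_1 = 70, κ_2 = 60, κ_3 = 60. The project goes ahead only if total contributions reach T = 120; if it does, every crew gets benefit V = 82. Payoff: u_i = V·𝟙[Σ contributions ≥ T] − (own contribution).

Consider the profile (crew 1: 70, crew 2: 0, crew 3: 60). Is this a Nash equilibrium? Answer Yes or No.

Yes

Total = 130 ≥ 120: provided.
Crew 1 (pledges 70, payoff 12): dropping to 0 → total 60, payoff 0. No gain.
Crew 2 (pledges 0, payoff 82): pledging 60 → total 190, payoff 22. No gain.
Crew 3 (pledges 60, payoff 22): dropping to 0 → total 70, payoff 0. No gain.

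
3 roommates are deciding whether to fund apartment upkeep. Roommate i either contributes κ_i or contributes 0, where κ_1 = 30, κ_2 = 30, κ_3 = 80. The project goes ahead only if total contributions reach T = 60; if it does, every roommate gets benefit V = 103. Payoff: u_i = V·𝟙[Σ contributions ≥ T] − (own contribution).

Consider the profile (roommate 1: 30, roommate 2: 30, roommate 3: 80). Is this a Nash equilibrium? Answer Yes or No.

Total = 140 ≥ 60: provided.
Roommate 1 (pledges 30, payoff 73): dropping to 0 → total 110, payoff 103. Profitable deviation.

No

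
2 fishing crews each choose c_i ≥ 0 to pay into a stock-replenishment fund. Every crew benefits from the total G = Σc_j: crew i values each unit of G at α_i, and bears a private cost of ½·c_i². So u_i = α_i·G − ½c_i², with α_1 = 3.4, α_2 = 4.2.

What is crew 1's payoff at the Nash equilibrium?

Crew i's FOC: ∂u_i/∂c_i = α_i − c_i = 0, so c_i* = α_i.
NE contributions = (3.4, 4.2); G = 7.6.
u_1 = α_1·G − ½·(c_1)² = 3.4·7.6 − ½·3.4² = 20.06.

20.06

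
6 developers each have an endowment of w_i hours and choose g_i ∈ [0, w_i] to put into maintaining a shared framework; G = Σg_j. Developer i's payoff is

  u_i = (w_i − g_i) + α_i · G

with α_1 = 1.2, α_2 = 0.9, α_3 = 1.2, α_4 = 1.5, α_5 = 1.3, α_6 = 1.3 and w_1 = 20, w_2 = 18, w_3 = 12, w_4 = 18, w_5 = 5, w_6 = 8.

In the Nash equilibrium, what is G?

63

∂u_i/∂g_i = α_i − 1, so developer i contributes w_i if α_i > 1, else 0.
α_i > 1 for i ∈ {1, 3, 4, 5, 6}; NE contributions (20, 0, 12, 18, 5, 8), G = 63.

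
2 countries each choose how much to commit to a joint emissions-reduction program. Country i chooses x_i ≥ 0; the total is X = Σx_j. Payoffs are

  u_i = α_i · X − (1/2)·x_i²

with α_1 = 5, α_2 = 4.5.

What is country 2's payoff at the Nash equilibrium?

Country i's FOC: ∂u_i/∂x_i = α_i − x_i = 0, so x_i* = α_i.
NE contributions = (5, 4.5); X = 9.5.
u_2 = α_2·X − ½·(x_2)² = 4.5·9.5 − ½·4.5² = 32.625.

32.625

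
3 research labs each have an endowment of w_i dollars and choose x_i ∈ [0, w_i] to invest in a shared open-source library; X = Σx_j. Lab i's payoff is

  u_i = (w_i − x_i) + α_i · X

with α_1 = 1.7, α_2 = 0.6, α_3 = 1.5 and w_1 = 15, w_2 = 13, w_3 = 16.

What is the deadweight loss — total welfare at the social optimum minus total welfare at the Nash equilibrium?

36.4

∂u_i/∂x_i = α_i − 1, so lab i contributes w_i if α_i > 1, else 0.
α_i > 1 for i ∈ {1, 3}; NE contributions (15, 0, 16), X = 31.
W^NE = Σw_i − X^NE + (Σα_i)·X^NE = 44 + 2.8·31 = 130.8.
Planner: ∂(Σu_j)/∂x_i = Σα_j − 1 = 2.8 > 0, so everyone contributes w_i; X^SO = 44, W^SO = 44 + 2.8·44 = 167.2.
Deadweight loss = 36.4.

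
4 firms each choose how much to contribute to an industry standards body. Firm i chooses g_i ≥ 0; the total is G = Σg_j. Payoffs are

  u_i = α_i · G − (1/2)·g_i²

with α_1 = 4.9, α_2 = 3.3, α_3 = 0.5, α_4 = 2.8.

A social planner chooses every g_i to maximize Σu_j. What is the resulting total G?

Planner FOC: ∂(Σu_j)/∂g_i = (Σα_j) − g_i = 0, so g_i^SO = Σα_j = 11.5 for every i; G^SO = 46.

46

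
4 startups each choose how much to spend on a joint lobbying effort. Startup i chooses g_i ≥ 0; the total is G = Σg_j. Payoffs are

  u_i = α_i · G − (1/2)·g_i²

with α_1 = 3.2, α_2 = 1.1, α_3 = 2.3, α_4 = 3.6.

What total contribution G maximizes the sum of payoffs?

40.8

Planner FOC: ∂(Σu_j)/∂g_i = (Σα_j) − g_i = 0, so g_i^SO = Σα_j = 10.2 for every i; G^SO = 40.8.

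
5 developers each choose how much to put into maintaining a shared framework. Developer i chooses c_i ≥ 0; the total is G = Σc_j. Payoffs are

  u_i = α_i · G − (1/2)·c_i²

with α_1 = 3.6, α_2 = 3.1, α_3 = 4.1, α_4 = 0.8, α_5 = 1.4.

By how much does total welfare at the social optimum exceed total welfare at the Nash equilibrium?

274.49

Developer i's FOC: ∂u_i/∂c_i = α_i − c_i = 0, so c_i* = α_i.
NE contributions = (3.6, 3.1, 4.1, 0.8, 1.4); G = 13.
W^NE = (Σα)·G − ½Σα_i² = 13² − ½·41.98 = 148.01.
Planner sets c_i = Σα_j = 13 for every i, so G^SO = 5·13 = 65.
W^SO = (Σα)·G^SO − ½·5·(Σα)² = (5/2)·13² = 422.5.
Deadweight loss = W^SO − W^NE = 274.49.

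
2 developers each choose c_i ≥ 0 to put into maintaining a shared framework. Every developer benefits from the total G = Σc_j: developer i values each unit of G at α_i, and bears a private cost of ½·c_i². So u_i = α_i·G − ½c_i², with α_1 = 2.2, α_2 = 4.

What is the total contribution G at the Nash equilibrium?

6.2

Developer i's FOC: ∂u_i/∂c_i = α_i − c_i = 0, so c_i* = α_i.
NE contributions = (2.2, 4); G = 6.2.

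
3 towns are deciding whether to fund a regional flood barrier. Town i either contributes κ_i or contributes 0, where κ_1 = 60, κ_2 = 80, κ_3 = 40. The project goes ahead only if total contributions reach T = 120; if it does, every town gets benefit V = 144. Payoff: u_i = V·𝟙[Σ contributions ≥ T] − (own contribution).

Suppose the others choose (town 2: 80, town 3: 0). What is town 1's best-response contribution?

Others' total = 80. Contributing 60 brings total to 140 ≥ 120: gain V − κ_1 = 84.
Best response: 60.

60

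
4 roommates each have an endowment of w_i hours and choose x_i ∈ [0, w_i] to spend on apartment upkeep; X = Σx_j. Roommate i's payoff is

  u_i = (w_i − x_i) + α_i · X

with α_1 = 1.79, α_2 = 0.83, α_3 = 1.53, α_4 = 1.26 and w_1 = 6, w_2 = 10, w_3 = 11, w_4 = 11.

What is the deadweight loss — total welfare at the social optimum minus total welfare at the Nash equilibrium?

∂u_i/∂x_i = α_i − 1, so roommate i contributes w_i if α_i > 1, else 0.
α_i > 1 for i ∈ {1, 3, 4}; NE contributions (6, 0, 11, 11), X = 28.
W^NE = Σw_i − X^NE + (Σα_i)·X^NE = 38 + 4.41·28 = 161.48.
Planner: ∂(Σu_j)/∂x_i = Σα_j − 1 = 4.41 > 0, so everyone contributes w_i; X^SO = 38, W^SO = 38 + 4.41·38 = 205.58.
Deadweight loss = 44.1.

44.1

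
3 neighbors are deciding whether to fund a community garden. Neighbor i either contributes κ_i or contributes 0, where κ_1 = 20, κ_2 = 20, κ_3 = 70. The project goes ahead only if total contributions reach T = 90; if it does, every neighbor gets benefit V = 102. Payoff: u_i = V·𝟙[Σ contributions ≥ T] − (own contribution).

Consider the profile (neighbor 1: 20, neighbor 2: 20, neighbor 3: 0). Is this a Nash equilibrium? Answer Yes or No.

No

Total = 40 < 90: not provided.
Neighbor 1 (pledges 20, payoff -20): dropping to 0 → total 20, payoff 0. Profitable deviation.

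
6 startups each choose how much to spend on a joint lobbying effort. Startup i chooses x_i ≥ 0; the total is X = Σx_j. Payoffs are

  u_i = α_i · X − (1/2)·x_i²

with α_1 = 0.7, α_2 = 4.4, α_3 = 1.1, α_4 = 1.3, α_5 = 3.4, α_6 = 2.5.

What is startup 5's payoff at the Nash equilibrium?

39.78

Startup i's FOC: ∂u_i/∂x_i = α_i − x_i = 0, so x_i* = α_i.
NE contributions = (0.7, 4.4, 1.1, 1.3, 3.4, 2.5); X = 13.4.
u_5 = α_5·X − ½·(x_5)² = 3.4·13.4 − ½·3.4² = 39.78.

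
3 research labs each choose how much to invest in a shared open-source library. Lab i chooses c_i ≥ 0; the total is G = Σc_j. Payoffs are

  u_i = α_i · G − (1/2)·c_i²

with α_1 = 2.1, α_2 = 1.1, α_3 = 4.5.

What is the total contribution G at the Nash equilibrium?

Lab i's FOC: ∂u_i/∂c_i = α_i − c_i = 0, so c_i* = α_i.
NE contributions = (2.1, 1.1, 4.5); G = 7.7.

7.7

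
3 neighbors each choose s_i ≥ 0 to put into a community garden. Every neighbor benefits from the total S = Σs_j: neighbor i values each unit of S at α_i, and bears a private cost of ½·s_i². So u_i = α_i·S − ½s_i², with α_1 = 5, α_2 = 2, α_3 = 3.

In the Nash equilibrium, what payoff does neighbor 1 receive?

Neighbor i's FOC: ∂u_i/∂s_i = α_i − s_i = 0, so s_i* = α_i.
NE contributions = (5, 2, 3); S = 10.
u_1 = α_1·S − ½·(s_1)² = 5·10 − ½·5² = 37.5.

37.5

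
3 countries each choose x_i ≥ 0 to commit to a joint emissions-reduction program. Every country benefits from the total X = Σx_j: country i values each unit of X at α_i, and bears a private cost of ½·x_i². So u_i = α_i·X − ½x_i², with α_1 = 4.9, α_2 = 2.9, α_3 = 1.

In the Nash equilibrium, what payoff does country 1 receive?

Country i's FOC: ∂u_i/∂x_i = α_i − x_i = 0, so x_i* = α_i.
NE contributions = (4.9, 2.9, 1); X = 8.8.
u_1 = α_1·X − ½·(x_1)² = 4.9·8.8 − ½·4.9² = 31.115.

31.115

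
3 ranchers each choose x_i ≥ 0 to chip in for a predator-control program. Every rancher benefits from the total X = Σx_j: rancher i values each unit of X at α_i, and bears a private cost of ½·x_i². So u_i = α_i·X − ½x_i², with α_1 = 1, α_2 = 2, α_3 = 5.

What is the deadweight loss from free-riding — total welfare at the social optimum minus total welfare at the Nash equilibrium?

47

Rancher i's FOC: ∂u_i/∂x_i = α_i − x_i = 0, so x_i* = α_i.
NE contributions = (1, 2, 5); X = 8.
W^NE = (Σα)·X − ½Σα_i² = 8² − ½·30 = 49.
Planner sets x_i = Σα_j = 8 for every i, so X^SO = 3·8 = 24.
W^SO = (Σα)·X^SO − ½·3·(Σα)² = (3/2)·8² = 96.
Deadweight loss = W^SO − W^NE = 47.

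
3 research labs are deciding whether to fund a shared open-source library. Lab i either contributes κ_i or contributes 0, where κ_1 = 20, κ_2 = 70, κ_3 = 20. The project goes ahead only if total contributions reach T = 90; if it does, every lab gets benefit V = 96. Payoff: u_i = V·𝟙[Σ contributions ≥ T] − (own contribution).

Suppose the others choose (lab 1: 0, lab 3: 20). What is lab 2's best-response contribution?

Others' total = 20. Contributing 70 brings total to 90 ≥ 90: gain V − κ_2 = 26.
Best response: 70.

70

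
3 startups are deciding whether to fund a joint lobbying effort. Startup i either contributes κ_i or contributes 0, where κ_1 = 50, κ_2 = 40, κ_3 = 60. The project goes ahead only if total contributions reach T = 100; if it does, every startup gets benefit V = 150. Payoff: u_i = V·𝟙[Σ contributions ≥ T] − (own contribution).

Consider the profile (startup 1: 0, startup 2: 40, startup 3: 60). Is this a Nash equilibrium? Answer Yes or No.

Total = 100 ≥ 100: provided.
Startup 1 (pledges 0, payoff 150): pledging 50 → total 150, payoff 100. No gain.
Startup 2 (pledges 40, payoff 110): dropping to 0 → total 60, payoff 0. No gain.
Startup 3 (pledges 60, payoff 90): dropping to 0 → total 40, payoff 0. No gain.

Yes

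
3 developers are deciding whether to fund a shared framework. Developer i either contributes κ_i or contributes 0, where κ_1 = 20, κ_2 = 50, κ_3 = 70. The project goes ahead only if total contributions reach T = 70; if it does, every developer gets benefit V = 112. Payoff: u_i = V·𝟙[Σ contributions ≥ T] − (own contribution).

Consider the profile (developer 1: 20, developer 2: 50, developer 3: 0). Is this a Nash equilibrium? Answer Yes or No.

Yes

Total = 70 ≥ 70: provided.
Developer 1 (pledges 20, payoff 92): dropping to 0 → total 50, payoff 0. No gain.
Developer 2 (pledges 50, payoff 62): dropping to 0 → total 20, payoff 0. No gain.
Developer 3 (pledges 0, payoff 112): pledging 70 → total 140, payoff 42. No gain.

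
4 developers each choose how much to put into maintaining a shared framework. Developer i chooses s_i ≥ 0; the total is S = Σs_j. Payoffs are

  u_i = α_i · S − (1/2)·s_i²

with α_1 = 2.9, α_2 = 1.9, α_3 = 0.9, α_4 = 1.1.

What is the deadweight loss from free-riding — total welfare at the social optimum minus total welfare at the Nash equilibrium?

53.26

Developer i's FOC: ∂u_i/∂s_i = α_i − s_i = 0, so s_i* = α_i.
NE contributions = (2.9, 1.9, 0.9, 1.1); S = 6.8.
W^NE = (Σα)·S − ½Σα_i² = 6.8² − ½·14.04 = 39.22.
Planner sets s_i = Σα_j = 6.8 for every i, so S^SO = 4·6.8 = 27.2.
W^SO = (Σα)·S^SO − ½·4·(Σα)² = (4/2)·6.8² = 92.48.
Deadweight loss = W^SO − W^NE = 53.26.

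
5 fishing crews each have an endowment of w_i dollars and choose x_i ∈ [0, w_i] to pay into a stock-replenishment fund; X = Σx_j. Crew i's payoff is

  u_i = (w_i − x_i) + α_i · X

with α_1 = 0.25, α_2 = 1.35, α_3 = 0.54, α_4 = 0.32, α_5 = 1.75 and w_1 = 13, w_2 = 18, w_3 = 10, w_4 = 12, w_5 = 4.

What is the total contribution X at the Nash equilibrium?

∂u_i/∂x_i = α_i − 1, so crew i contributes w_i if α_i > 1, else 0.
α_i > 1 for i ∈ {2, 5}; NE contributions (0, 18, 0, 0, 4), X = 22.

22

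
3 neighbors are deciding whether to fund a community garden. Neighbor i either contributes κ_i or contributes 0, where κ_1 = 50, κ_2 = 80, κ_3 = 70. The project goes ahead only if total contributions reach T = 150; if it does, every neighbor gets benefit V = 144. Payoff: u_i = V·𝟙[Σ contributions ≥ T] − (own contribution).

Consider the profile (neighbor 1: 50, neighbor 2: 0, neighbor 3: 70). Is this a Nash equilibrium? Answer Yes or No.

Total = 120 < 150: not provided.
Neighbor 1 (pledges 50, payoff -50): dropping to 0 → total 70, payoff 0. Profitable deviation.

No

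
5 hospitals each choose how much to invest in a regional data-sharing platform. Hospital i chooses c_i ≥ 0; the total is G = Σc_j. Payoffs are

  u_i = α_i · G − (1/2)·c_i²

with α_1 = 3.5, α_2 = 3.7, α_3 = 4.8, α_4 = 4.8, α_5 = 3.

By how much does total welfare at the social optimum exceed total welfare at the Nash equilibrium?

Hospital i's FOC: ∂u_i/∂c_i = α_i − c_i = 0, so c_i* = α_i.
NE contributions = (3.5, 3.7, 4.8, 4.8, 3); G = 19.8.
W^NE = (Σα)·G − ½Σα_i² = 19.8² − ½·81.02 = 351.53.
Planner sets c_i = Σα_j = 19.8 for every i, so G^SO = 5·19.8 = 99.
W^SO = (Σα)·G^SO − ½·5·(Σα)² = (5/2)·19.8² = 980.1.
Deadweight loss = W^SO − W^NE = 628.57.

628.57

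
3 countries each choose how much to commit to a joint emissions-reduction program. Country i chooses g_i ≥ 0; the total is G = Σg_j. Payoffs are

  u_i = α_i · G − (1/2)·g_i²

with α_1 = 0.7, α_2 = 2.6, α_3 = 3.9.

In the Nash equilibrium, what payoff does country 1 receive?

Country i's FOC: ∂u_i/∂g_i = α_i − g_i = 0, so g_i* = α_i.
NE contributions = (0.7, 2.6, 3.9); G = 7.2.
u_1 = α_1·G − ½·(g_1)² = 0.7·7.2 − ½·0.7² = 4.795.

4.795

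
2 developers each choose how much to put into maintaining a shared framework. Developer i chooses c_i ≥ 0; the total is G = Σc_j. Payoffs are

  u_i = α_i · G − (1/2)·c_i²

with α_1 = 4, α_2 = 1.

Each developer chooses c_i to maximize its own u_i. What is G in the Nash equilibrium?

5

Developer i's FOC: ∂u_i/∂c_i = α_i − c_i = 0, so c_i* = α_i.
NE contributions = (4, 1); G = 5.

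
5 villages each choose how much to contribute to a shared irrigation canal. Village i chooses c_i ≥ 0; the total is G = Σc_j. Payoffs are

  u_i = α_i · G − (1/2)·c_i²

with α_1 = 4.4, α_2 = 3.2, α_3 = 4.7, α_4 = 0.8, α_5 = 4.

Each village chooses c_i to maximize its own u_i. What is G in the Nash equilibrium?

Village i's FOC: ∂u_i/∂c_i = α_i − c_i = 0, so c_i* = α_i.
NE contributions = (4.4, 3.2, 4.7, 0.8, 4); G = 17.1.

17.1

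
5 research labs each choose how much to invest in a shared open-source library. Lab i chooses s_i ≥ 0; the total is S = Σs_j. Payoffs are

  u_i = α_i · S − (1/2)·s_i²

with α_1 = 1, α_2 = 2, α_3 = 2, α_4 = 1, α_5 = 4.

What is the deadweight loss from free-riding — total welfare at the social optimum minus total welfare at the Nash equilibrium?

Lab i's FOC: ∂u_i/∂s_i = α_i − s_i = 0, so s_i* = α_i.
NE contributions = (1, 2, 2, 1, 4); S = 10.
W^NE = (Σα)·S − ½Σα_i² = 10² − ½·26 = 87.
Planner sets s_i = Σα_j = 10 for every i, so S^SO = 5·10 = 50.
W^SO = (Σα)·S^SO − ½·5·(Σα)² = (5/2)·10² = 250.
Deadweight loss = W^SO − W^NE = 163.

163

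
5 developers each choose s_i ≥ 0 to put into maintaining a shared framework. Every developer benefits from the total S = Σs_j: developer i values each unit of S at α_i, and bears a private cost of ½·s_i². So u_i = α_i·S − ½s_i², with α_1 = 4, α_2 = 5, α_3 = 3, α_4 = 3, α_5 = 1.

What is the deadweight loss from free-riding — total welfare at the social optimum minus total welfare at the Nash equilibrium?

414

Developer i's FOC: ∂u_i/∂s_i = α_i − s_i = 0, so s_i* = α_i.
NE contributions = (4, 5, 3, 3, 1); S = 16.
W^NE = (Σα)·S − ½Σα_i² = 16² − ½·60 = 226.
Planner sets s_i = Σα_j = 16 for every i, so S^SO = 5·16 = 80.
W^SO = (Σα)·S^SO − ½·5·(Σα)² = (5/2)·16² = 640.
Deadweight loss = W^SO − W^NE = 414.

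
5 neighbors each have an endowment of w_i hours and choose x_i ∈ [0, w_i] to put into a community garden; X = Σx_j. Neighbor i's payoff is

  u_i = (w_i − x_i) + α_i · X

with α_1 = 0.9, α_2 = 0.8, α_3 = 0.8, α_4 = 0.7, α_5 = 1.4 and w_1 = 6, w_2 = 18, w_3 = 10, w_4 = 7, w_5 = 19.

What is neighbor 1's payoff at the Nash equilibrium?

∂u_i/∂x_i = α_i − 1, so neighbor i contributes w_i if α_i > 1, else 0.
α_i > 1 for i ∈ {5}; NE contributions (0, 0, 0, 0, 19), X = 19.
u_1 = (6 − 0) + 0.9·19 = 23.1.

23.1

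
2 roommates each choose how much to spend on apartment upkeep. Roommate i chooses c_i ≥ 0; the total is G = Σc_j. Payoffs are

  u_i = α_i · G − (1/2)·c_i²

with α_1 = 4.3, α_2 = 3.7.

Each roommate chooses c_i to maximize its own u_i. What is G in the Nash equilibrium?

Roommate i's FOC: ∂u_i/∂c_i = α_i − c_i = 0, so c_i* = α_i.
NE contributions = (4.3, 3.7); G = 8.

8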